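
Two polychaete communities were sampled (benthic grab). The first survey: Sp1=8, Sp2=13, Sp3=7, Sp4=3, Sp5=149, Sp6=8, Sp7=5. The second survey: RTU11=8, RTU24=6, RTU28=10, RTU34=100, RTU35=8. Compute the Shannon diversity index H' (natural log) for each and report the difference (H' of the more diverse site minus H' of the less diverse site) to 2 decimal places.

0.04

The first survey: N=193, proportions 0.0415, 0.0674, 0.0363, 0.0155, 0.772, 0.0415, 0.0259, giving H' = 0.9250 (working shown to 4 dp, full precision carried).
The second survey: N=132, proportions 0.0606, 0.0455, 0.0758, 0.7576, 0.0606, giving H' = 0.8861.
Difference = |0.9250 − 0.8861| = 0.0389, i.e. 0.04 to 2 decimal places.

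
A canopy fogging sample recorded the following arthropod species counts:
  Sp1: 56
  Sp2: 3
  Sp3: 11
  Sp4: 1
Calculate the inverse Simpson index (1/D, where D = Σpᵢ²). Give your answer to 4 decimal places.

Total N = 56+3+11+1 = 71, so the proportions are 0.7887324, 0.0422535, 0.1549296, 0.0140845 (working shown to 7 dp, full precision carried).
D = 0.7887324² + 0.0422535² + 0.1549296² + 0.0140845² = 0.6220988 + 0.0017854 + 0.0240032 + 0.0001984 = 0.6480857.
So 1/D = 1.543006, i.e. 1.5430 to 4 decimal places.

1.5430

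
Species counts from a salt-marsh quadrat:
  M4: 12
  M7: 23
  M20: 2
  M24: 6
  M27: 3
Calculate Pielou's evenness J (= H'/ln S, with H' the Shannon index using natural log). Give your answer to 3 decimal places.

Total N = 12+23+2+6+3 = 46, so the proportions are 0.26087, 0.5, 0.04348, 0.13043, 0.06522 (working shown to 5 dp, full precision carried).
H' = −Σ pᵢ ln pᵢ = −((-0.35054) + (-0.34657) + (-0.13633) + (-0.26568) + (-0.17805)) = 1.27716.
With S = 5 species, ln S = 1.60944, so J = 1.27716/1.60944 = 0.79355, i.e. 0.794 to 3 decimal places.

0.794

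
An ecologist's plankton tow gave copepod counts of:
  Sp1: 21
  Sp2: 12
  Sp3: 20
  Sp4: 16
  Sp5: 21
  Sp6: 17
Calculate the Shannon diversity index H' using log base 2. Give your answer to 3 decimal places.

Total N = 21+12+20+16+21+17 = 107, so the proportions are 0.19626, 0.11215, 0.18692, 0.14953, 0.19626, 0.15888 (working shown to 5 dp, full precision carried).
Each pᵢ log₂ pᵢ term: 0.19626×(-2.34915)=-0.46105, 0.11215×(-3.15650)=-0.35400, 0.18692×(-2.41954)=-0.45225, 0.14953×(-2.74147)=-0.40994, 0.19626×(-2.34915)=-0.46105, 0.15888×(-2.65400)=-0.42166.
Sum = -2.55995, so H' = 2.560.

2.560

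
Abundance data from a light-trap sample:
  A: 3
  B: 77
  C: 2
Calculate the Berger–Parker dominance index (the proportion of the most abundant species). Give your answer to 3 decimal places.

0.939

Total N = 3+77+2 = 82, so the proportions are 0.03659, 0.93902, 0.02439 (working shown to 5 dp, full precision carried).
The largest proportion is 0.93902, i.e. d = 0.939 to 3 decimal places.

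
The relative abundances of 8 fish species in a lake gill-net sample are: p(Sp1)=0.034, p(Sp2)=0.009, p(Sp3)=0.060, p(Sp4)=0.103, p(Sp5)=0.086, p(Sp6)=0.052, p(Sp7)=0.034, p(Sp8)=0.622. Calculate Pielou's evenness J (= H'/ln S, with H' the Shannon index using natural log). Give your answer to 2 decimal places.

0.64

H' = −Σ pᵢ ln pᵢ = −((-0.1150) + (-0.0424) + (-0.1688) + (-0.2341) + (-0.2110) + (-0.1537) + (-0.1150) + (-0.2953)) = 1.3353 (working shown to 4 dp, full precision carried).
With S = 8 species, ln S = 2.0794, so J = 1.3353/2.0794 = 0.6422, i.e. 0.64 to 2 decimal places.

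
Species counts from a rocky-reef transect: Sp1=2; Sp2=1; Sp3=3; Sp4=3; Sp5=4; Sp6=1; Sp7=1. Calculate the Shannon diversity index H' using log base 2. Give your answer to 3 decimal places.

2.606

Total N = 2+1+3+3+4+1+1 = 15, so the proportions are 0.13333, 0.06667, 0.2, 0.2, 0.26667, 0.06667, 0.06667 (working shown to 5 dp, full precision carried).
Each pᵢ log₂ pᵢ term: 0.13333×(-2.90689)=-0.38759, 0.06667×(-3.90689)=-0.26046, 0.2×(-2.32193)=-0.46439, 0.2×(-2.32193)=-0.46439, 0.26667×(-1.90689)=-0.50850, 0.06667×(-3.90689)=-0.26046, 0.06667×(-3.90689)=-0.26046.
Sum = -2.60624, so H' = 2.606.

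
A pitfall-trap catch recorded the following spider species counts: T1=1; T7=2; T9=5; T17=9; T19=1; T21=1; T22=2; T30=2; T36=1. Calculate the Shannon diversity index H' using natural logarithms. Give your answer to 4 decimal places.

1.8455

Total N = 1+2+5+9+1+1+2+2+1 = 24, so the proportions are 0.041667, 0.083333, 0.208333, 0.375, 0.041667, 0.041667, 0.083333, 0.083333, 0.041667 (working shown to 6 dp, full precision carried).
Each pᵢ ln pᵢ term: 0.041667×(-3.178054)=-0.132419, 0.083333×(-2.484907)=-0.207076, 0.208333×(-1.568616)=-0.326795, 0.375×(-0.980829)=-0.367811, 0.041667×(-3.178054)=-0.132419, 0.041667×(-3.178054)=-0.132419, 0.083333×(-2.484907)=-0.207076, 0.083333×(-2.484907)=-0.207076, 0.041667×(-3.178054)=-0.132419.
Sum = -1.845508, so H' = 1.8455.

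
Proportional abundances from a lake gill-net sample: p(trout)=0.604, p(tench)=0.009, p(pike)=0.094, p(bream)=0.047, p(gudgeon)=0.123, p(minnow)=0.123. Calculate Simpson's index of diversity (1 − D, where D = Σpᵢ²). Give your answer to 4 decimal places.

D = 0.604² + 0.009² + 0.094² + 0.047² + 0.123² + 0.123² = 0.364816 + 0.000081 + 0.008836 + 0.002209 + 0.015129 + 0.015129 = 0.406200 (working shown to 6 dp, full precision carried).
So 1 − D = 0.593800, i.e. 0.5938 to 4 decimal places.

0.5938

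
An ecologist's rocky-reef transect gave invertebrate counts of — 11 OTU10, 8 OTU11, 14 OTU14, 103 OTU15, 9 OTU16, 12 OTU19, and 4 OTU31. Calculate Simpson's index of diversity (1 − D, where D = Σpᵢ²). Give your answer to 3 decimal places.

Total N = 11+8+14+103+9+12+4 = 161, so the proportions are 0.06832, 0.04969, 0.08696, 0.63975, 0.0559, 0.07453, 0.02484 (working shown to 5 dp, full precision carried).
D = 0.06832² + 0.04969² + 0.08696² + 0.63975² + 0.0559² + 0.07453² + 0.02484² = 0.00467 + 0.00247 + 0.00756 + 0.40928 + 0.00312 + 0.00556 + 0.00062 = 0.43328.
So 1 − D = 0.56672, i.e. 0.567 to 3 decimal places.

0.567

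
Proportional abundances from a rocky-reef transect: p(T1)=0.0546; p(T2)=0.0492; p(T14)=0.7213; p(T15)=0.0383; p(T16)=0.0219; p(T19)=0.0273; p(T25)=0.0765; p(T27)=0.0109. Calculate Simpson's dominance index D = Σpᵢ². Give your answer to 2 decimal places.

0.53

D = 0.0546² + 0.0492² + 0.7213² + 0.0383² + 0.0219² + 0.0273² + 0.0765² + 0.0109² = 0.0030 + 0.0024 + 0.5203 + 0.0015 + 0.0005 + 0.0007 + 0.0059 + 0.0001 = 0.5343 (working shown to 4 dp, full precision carried).
To 2 decimal places, D = 0.53.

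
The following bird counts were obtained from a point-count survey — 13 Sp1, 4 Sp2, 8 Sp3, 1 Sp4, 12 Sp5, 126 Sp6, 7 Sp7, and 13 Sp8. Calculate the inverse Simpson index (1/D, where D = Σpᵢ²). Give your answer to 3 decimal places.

2.053

Total N = 13+4+8+1+12+126+7+13 = 184, so the proportions are 0.070652, 0.021739, 0.043478, 0.005435, 0.065217, 0.684783, 0.038043, 0.070652 (working shown to 6 dp, full precision carried).
D = 0.070652² + 0.021739² + 0.043478² + 0.005435² + 0.065217² + 0.684783² + 0.038043² + 0.070652² = 0.004992 + 0.000473 + 0.001890 + 0.000030 + 0.004253 + 0.468927 + 0.001447 + 0.004992 = 0.487004.
So 1/D = 2.05337, i.e. 2.053 to 3 decimal places.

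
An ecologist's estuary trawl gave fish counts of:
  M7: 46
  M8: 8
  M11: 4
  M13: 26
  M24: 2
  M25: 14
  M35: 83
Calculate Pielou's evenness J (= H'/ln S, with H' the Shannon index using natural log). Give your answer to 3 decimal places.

0.745

Total N = 46+8+4+26+2+14+83 = 183, so the proportions are 0.25137, 0.04372, 0.02186, 0.14208, 0.01093, 0.0765, 0.45355 (working shown to 5 dp, full precision carried).
H' = −Σ pᵢ ln pᵢ = −((-0.34710) + (-0.13683) + (-0.08357) + (-0.27725) + (-0.04936) + (-0.19664) + (-0.35860)) = 1.44935.
With S = 7 species, ln S = 1.94591, so J = 1.44935/1.94591 = 0.74482, i.e. 0.745 to 3 decimal places.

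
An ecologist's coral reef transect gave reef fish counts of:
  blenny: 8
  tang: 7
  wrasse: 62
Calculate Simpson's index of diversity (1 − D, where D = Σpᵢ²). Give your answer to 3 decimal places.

Total N = 8+7+62 = 77, so the proportions are 0.1039, 0.09091, 0.80519 (working shown to 5 dp, full precision carried).
D = 0.1039² + 0.09091² + 0.80519² = 0.01079 + 0.00826 + 0.64834 = 0.66740.
So 1 − D = 0.33260, i.e. 0.333 to 3 decimal places.

0.333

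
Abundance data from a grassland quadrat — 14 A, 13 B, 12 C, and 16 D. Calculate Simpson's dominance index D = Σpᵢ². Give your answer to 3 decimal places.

0.253

Total N = 14+13+12+16 = 55, so the proportions are 0.25455, 0.23636, 0.21818, 0.29091 (working shown to 5 dp, full precision carried).
D = 0.25455² + 0.23636² + 0.21818² + 0.29091² = 0.06479 + 0.05587 + 0.04760 + 0.08463 = 0.25289.
To 3 decimal places, D = 0.253.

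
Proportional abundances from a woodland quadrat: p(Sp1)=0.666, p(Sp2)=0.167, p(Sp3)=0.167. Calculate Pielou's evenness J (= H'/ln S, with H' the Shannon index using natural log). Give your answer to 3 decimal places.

0.791

H' = −Σ pᵢ ln pᵢ = −((-0.27071) + (-0.29889) + (-0.29889)) = 0.86849 (working shown to 5 dp, full precision carried).
With S = 3 species, ln S = 1.09861, so J = 0.86849/1.09861 = 0.79053, i.e. 0.791 to 3 decimal places.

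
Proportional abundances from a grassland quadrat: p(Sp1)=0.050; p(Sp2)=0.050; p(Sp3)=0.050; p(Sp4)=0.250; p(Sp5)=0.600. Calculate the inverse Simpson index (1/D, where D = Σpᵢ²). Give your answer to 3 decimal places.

2.326

D = 0.05² + 0.05² + 0.05² + 0.25² + 0.6² = 0.002500 + 0.002500 + 0.002500 + 0.062500 + 0.360000 = 0.430000 (working shown to 6 dp, full precision carried).
So 1/D = 2.32558, i.e. 2.326 to 3 decimal places.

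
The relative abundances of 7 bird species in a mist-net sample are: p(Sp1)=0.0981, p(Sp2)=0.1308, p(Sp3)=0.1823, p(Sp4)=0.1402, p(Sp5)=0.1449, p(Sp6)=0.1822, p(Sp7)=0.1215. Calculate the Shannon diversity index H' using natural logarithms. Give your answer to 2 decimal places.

Each pᵢ ln pᵢ term (working shown to 4 dp, full precision carried): 0.0981×(-2.3218)=-0.2278, 0.1308×(-2.0341)=-0.2661, 0.1823×(-1.7021)=-0.3103, 0.1402×(-1.9647)=-0.2754, 0.1449×(-1.9317)=-0.2799, 0.1822×(-1.7027)=-0.3102, 0.1215×(-2.1078)=-0.2561.
Sum = -1.9258, so H' = 1.93.

1.93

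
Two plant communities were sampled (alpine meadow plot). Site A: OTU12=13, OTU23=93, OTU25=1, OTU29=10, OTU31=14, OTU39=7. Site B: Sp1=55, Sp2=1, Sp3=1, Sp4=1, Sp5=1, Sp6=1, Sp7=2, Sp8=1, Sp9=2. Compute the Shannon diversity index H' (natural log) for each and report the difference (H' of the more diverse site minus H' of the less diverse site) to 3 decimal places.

0.357

Site A: N=138, proportions 0.0942, 0.67391, 0.00725, 0.07246, 0.10145, 0.05072, giving H' = 1.09776 (working shown to 5 dp, full precision carried).
Site B: N=65, proportions 0.84615, 0.01538, 0.01538, 0.01538, 0.01538, 0.01538, 0.03077, 0.01538, 0.03077, giving H' = 0.74091.
Difference = |1.09776 − 0.74091| = 0.35685, i.e. 0.357 to 3 decimal places.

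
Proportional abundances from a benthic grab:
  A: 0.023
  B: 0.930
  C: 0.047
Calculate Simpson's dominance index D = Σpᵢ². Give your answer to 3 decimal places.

D = 0.023² + 0.93² + 0.047² = 0.00053 + 0.86490 + 0.00221 = 0.86764 (working shown to 5 dp, full precision carried).
To 3 decimal places, D = 0.868.

0.868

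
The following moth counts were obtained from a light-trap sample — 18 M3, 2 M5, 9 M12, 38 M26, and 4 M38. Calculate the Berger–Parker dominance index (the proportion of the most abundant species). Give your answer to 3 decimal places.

Total N = 18+2+9+38+4 = 71, so the proportions are 0.25352, 0.02817, 0.12676, 0.53521, 0.05634 (working shown to 5 dp, full precision carried).
The largest proportion is 0.53521, i.e. d = 0.535 to 3 decimal places.

0.535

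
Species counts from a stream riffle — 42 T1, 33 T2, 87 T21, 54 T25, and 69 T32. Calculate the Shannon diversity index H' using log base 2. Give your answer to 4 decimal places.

Total N = 42+33+87+54+69 = 285, so the proportions are 0.147368, 0.115789, 0.305263, 0.189474, 0.242105 (working shown to 6 dp, full precision carried).
Each pᵢ log₂ pᵢ term: 0.147368×(-2.762501)=-0.407105, 0.115789×(-3.110424)=-0.360154, 0.305263×(-1.711875)=-0.522572, 0.189474×(-2.399931)=-0.454724, 0.242105×(-2.046294)=-0.495418.
Sum = -2.239974, so H' = 2.2400.

2.2400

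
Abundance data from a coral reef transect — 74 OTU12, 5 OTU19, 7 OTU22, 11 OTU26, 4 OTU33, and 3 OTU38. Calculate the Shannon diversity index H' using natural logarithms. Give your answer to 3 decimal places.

Total N = 74+5+7+11+4+3 = 104, so the proportions are 0.71154, 0.04808, 0.06731, 0.10577, 0.03846, 0.02885 (working shown to 5 dp, full precision carried).
Each pᵢ ln pᵢ term: 0.71154×(-0.34033)=-0.24215, 0.04808×(-3.03495)=-0.14591, 0.06731×(-2.69848)=-0.18163, 0.10577×(-2.24650)=-0.23761, 0.03846×(-3.25810)=-0.12531, 0.02885×(-3.54578)=-0.10228.
Sum = -1.03490, so H' = 1.035.

1.035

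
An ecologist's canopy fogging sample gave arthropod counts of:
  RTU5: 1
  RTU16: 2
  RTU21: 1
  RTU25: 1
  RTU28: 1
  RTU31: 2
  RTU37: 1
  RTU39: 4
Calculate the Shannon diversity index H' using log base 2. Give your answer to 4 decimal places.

2.7774

Total N = 1+2+1+1+1+2+1+4 = 13, so the proportions are 0.076923, 0.153846, 0.076923, 0.076923, 0.076923, 0.153846, 0.076923, 0.307692 (working shown to 6 dp, full precision carried).
Each pᵢ log₂ pᵢ term: 0.076923×(-3.700440)=-0.284649, 0.153846×(-2.700440)=-0.415452, 0.076923×(-3.700440)=-0.284649, 0.076923×(-3.700440)=-0.284649, 0.076923×(-3.700440)=-0.284649, 0.153846×(-2.700440)=-0.415452, 0.076923×(-3.700440)=-0.284649, 0.307692×(-1.700440)=-0.523212.
Sum = -2.777363, so H' = 2.7774.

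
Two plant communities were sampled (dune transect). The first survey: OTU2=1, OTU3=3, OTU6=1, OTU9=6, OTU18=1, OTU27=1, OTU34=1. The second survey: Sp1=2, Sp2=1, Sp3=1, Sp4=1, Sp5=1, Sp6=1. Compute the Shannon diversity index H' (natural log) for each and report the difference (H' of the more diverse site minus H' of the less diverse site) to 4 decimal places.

The first survey: N=14, proportions 0.071429, 0.214286, 0.071429, 0.428571, 0.071429, 0.071429, 0.071429, giving H' = 1.635743 (working shown to 6 dp, full precision carried).
The second survey: N=7, proportions 0.285714, 0.142857, 0.142857, 0.142857, 0.142857, 0.142857, giving H' = 1.747868.
Difference = |1.635743 − 1.747868| = 0.112125, i.e. 0.1121 to 4 decimal places.

0.1121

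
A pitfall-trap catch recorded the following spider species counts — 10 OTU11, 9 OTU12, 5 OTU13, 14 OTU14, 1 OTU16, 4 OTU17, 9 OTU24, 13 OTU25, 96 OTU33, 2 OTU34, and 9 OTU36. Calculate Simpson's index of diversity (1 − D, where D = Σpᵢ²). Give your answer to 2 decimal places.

Total N = 10+9+5+14+1+4+9+13+96+2+9 = 172, so the proportions are 0.0581, 0.0523, 0.0291, 0.0814, 0.0058, 0.0233, 0.0523, 0.0756, 0.5581, 0.0116, 0.0523 (working shown to 4 dp, full precision carried).
D = 0.0581² + 0.0523² + 0.0291² + 0.0814² + 0.0058² + 0.0233² + 0.0523² + 0.0756² + 0.5581² + 0.0116² + 0.0523² = 0.0034 + 0.0027 + 0.0008 + 0.0066 + 0.0000 + 0.0005 + 0.0027 + 0.0057 + 0.3115 + 0.0001 + 0.0027 = 0.3370.
So 1 − D = 0.6630, i.e. 0.66 to 2 decimal places.

0.66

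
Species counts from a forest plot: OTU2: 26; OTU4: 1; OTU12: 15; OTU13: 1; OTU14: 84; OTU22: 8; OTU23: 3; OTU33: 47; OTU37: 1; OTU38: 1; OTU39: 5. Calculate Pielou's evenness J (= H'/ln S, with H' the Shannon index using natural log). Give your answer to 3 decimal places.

Total N = 26+1+15+1+84+8+3+47+1+1+5 = 192, so the proportions are 0.13542, 0.00521, 0.07812, 0.00521, 0.4375, 0.04167, 0.01562, 0.24479, 0.00521, 0.00521, 0.02604 (working shown to 5 dp, full precision carried).
H' = −Σ pᵢ ln pᵢ = −((-0.27075) + (-0.02738) + (-0.19918) + (-0.02738) + (-0.36167) + (-0.13242) + (-0.06498) + (-0.34451) + (-0.02738) + (-0.02738) + (-0.09500)) = 1.57804.
With S = 11 species, ln S = 2.39790, so J = 1.57804/2.39790 = 0.65809, i.e. 0.658 to 3 decimal places.

0.658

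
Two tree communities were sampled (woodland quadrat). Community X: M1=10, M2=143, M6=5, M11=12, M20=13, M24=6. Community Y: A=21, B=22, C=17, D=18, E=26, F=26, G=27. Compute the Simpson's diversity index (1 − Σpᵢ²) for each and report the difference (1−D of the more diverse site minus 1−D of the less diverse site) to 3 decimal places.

Community X: N=189, proportions 0.05291, 0.75661, 0.02646, 0.06349, 0.06878, 0.03175, giving 1−D = 0.41427 (working shown to 5 dp, full precision carried).
Community Y: N=157, proportions 0.13376, 0.14013, 0.10828, 0.11465, 0.16561, 0.16561, 0.17197, giving 1−D = 0.85318.
Difference = |0.41427 − 0.85318| = 0.43891, i.e. 0.439 to 3 decimal places.

0.439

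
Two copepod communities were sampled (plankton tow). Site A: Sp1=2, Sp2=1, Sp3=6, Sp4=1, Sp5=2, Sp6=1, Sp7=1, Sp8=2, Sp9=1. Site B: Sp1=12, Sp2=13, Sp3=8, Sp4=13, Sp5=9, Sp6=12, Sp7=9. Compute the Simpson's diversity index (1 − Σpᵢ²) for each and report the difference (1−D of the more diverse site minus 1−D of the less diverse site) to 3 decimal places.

0.036

Site A: N=17, proportions 0.11765, 0.05882, 0.35294, 0.05882, 0.11765, 0.05882, 0.05882, 0.11765, 0.05882, giving 1−D = 0.81661 (working shown to 5 dp, full precision carried).
Site B: N=76, proportions 0.15789, 0.17105, 0.10526, 0.17105, 0.11842, 0.15789, 0.11842, giving 1−D = 0.85249.
Difference = |0.81661 − 0.85249| = 0.03588, i.e. 0.036 to 3 decimal places.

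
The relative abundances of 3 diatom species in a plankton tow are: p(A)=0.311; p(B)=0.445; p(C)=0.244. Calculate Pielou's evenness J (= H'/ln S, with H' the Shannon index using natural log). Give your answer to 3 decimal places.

H' = −Σ pᵢ ln pᵢ = −((-0.36324) + (-0.36031) + (-0.34418)) = 1.06773 (working shown to 5 dp, full precision carried).
With S = 3 species, ln S = 1.09861, so J = 1.06773/1.09861 = 0.97189, i.e. 0.972 to 3 decimal places.

0.972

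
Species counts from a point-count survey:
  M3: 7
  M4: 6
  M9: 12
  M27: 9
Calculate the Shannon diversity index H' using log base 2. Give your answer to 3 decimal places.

1.949

Total N = 7+6+12+9 = 34, so the proportions are 0.20588, 0.17647, 0.35294, 0.26471 (working shown to 5 dp, full precision carried).
Each pᵢ log₂ pᵢ term: 0.20588×(-2.28011)=-0.46943, 0.17647×(-2.50250)=-0.44162, 0.35294×(-1.50250)=-0.53029, 0.26471×(-1.91754)=-0.50758.
Sum = -1.94893, so H' = 1.949.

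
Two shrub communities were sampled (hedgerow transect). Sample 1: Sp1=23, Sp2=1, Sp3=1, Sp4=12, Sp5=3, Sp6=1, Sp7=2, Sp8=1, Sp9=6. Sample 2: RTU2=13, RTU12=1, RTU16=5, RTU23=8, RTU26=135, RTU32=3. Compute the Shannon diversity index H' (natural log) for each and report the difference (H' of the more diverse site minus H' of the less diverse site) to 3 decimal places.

0.844

Sample 1: N=50, proportions 0.46, 0.02, 0.02, 0.24, 0.06, 0.02, 0.04, 0.02, 0.12, giving H' = 1.56466 (working shown to 5 dp, full precision carried).
Sample 2: N=165, proportions 0.07879, 0.00606, 0.0303, 0.04848, 0.81818, 0.01818, giving H' = 0.72088.
Difference = |1.56466 − 0.72088| = 0.84378, i.e. 0.844 to 3 decimal places.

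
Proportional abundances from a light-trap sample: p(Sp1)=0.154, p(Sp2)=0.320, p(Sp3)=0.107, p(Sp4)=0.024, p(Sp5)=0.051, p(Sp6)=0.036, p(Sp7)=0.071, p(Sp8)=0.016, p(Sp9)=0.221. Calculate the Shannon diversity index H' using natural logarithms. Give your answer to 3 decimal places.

1.840

Each pᵢ ln pᵢ term (working shown to 5 dp, full precision carried): 0.154×(-1.87080)=-0.28810, 0.32×(-1.13943)=-0.36462, 0.107×(-2.23493)=-0.23914, 0.024×(-3.72970)=-0.08951, 0.051×(-2.97593)=-0.15177, 0.036×(-3.32424)=-0.11967, 0.071×(-2.64508)=-0.18780, 0.016×(-4.13517)=-0.06616, 0.221×(-1.50959)=-0.33362.
Sum = -1.84040, so H' = 1.840.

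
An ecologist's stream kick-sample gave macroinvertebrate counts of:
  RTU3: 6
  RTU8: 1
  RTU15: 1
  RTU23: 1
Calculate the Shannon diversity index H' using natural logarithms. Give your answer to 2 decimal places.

Total N = 6+1+1+1 = 9, so the proportions are 0.6667, 0.1111, 0.1111, 0.1111 (working shown to 4 dp, full precision carried).
Each pᵢ ln pᵢ term: 0.6667×(-0.4055)=-0.2703, 0.1111×(-2.1972)=-0.2441, 0.1111×(-2.1972)=-0.2441, 0.1111×(-2.1972)=-0.2441.
Sum = -1.0027, so H' = 1.00.

1.00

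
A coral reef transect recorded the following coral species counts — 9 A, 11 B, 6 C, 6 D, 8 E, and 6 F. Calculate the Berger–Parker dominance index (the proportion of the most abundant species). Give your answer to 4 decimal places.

Total N = 9+11+6+6+8+6 = 46, so the proportions are 0.195652, 0.23913, 0.130435, 0.130435, 0.173913, 0.130435 (working shown to 6 dp, full precision carried).
The largest proportion is 0.23913, i.e. d = 0.2391 to 4 decimal places.

0.2391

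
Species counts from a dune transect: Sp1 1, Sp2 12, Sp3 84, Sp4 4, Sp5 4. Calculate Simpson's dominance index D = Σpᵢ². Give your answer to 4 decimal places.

Total N = 1+12+84+4+4 = 105, so the proportions are 0.009524, 0.114286, 0.8, 0.038095, 0.038095 (working shown to 6 dp, full precision carried).
D = 0.009524² + 0.114286² + 0.8² + 0.038095² + 0.038095² = 0.000091 + 0.013061 + 0.640000 + 0.001451 + 0.001451 = 0.656054.
To 4 decimal places, D = 0.6561.

0.6561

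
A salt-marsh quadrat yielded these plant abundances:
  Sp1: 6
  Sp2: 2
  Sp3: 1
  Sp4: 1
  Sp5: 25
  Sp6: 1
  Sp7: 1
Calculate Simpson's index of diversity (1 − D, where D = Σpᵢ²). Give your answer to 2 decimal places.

0.51

Total N = 6+2+1+1+25+1+1 = 37, so the proportions are 0.1622, 0.0541, 0.027, 0.027, 0.6757, 0.027, 0.027 (working shown to 4 dp, full precision carried).
D = 0.1622² + 0.0541² + 0.027² + 0.027² + 0.6757² + 0.027² + 0.027² = 0.0263 + 0.0029 + 0.0007 + 0.0007 + 0.4565 + 0.0007 + 0.0007 = 0.4887.
So 1 − D = 0.5113, i.e. 0.51 to 2 decimal places.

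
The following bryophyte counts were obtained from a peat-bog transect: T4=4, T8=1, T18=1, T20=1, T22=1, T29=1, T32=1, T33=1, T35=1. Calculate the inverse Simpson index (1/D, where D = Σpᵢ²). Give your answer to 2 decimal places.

6.00

Total N = 4+1+1+1+1+1+1+1+1 = 12, so the proportions are 0.333333, 0.083333, 0.083333, 0.083333, 0.083333, 0.083333, 0.083333, 0.083333, 0.083333 (working shown to 6 dp, full precision carried).
D = 0.333333² + 0.083333² + 0.083333² + 0.083333² + 0.083333² + 0.083333² + 0.083333² + 0.083333² + 0.083333² = 0.111111 + 0.006944 + 0.006944 + 0.006944 + 0.006944 + 0.006944 + 0.006944 + 0.006944 + 0.006944 = 0.166667.
So 1/D = 6.0000, i.e. 6.00 to 2 decimal places.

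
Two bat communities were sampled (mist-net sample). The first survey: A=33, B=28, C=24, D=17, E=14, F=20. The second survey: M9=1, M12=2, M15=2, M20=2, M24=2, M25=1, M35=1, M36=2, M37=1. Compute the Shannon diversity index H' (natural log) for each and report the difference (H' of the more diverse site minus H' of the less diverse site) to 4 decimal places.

The first survey: N=136, proportions 0.242647, 0.205882, 0.176471, 0.125, 0.102941, 0.147059, giving H' = 1.750994 (working shown to 6 dp, full precision carried).
The second survey: N=14, proportions 0.071429, 0.142857, 0.142857, 0.142857, 0.142857, 0.071429, 0.071429, 0.142857, 0.071429, giving H' = 2.143952.
Difference = |1.750994 − 2.143952| = 0.392958, i.e. 0.3930 to 4 decimal places.

0.3930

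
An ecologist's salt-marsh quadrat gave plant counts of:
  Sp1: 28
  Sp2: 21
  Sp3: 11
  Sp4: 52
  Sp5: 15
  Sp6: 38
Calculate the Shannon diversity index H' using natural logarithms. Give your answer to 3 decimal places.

1.664

Total N = 28+21+11+52+15+38 = 165, so the proportions are 0.1697, 0.12727, 0.06667, 0.31515, 0.09091, 0.2303 (working shown to 5 dp, full precision carried).
Each pᵢ ln pᵢ term: 0.1697×(-1.77374)=-0.30100, 0.12727×(-2.06142)=-0.26236, 0.06667×(-2.70805)=-0.18054, 0.31515×(-1.15470)=-0.36391, 0.09091×(-2.39790)=-0.21799, 0.2303×(-1.46836)=-0.33817.
Sum = -1.66396, so H' = 1.664.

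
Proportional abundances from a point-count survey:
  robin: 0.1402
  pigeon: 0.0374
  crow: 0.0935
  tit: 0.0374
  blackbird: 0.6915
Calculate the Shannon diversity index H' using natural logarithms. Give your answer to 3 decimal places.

0.998

Each pᵢ ln pᵢ term (working shown to 5 dp, full precision carried): 0.1402×(-1.96469)=-0.27545, 0.0374×(-3.28608)=-0.12290, 0.0935×(-2.36979)=-0.22158, 0.0374×(-3.28608)=-0.12290, 0.6915×(-0.36889)=-0.25509.
Sum = -0.99791, so H' = 0.998.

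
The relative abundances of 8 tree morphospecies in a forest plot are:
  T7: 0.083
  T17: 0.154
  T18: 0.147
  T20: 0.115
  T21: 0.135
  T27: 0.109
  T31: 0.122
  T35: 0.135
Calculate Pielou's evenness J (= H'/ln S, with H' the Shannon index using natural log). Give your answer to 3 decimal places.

0.993

H' = −Σ pᵢ ln pᵢ = −((-0.20658) + (-0.28810) + (-0.28185) + (-0.24872) + (-0.27033) + (-0.24159) + (-0.25666) + (-0.27033)) = 2.06417 (working shown to 5 dp, full precision carried).
With S = 8 species, ln S = 2.07944, so J = 2.06417/2.07944 = 0.99266, i.e. 0.993 to 3 decimal places.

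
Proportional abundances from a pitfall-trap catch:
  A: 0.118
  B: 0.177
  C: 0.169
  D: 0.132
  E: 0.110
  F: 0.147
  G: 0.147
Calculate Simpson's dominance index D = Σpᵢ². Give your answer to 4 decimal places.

0.1466

D = 0.118² + 0.177² + 0.169² + 0.132² + 0.11² + 0.147² + 0.147² = 0.013924 + 0.031329 + 0.028561 + 0.017424 + 0.012100 + 0.021609 + 0.021609 = 0.146556 (working shown to 6 dp, full precision carried).
To 4 decimal places, D = 0.1466.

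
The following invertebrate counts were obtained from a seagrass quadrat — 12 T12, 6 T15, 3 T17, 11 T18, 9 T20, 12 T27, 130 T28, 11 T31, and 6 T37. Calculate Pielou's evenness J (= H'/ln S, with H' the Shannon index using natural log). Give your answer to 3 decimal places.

Total N = 12+6+3+11+9+12+130+11+6 = 200, so the proportions are 0.06, 0.03, 0.015, 0.055, 0.045, 0.06, 0.65, 0.055, 0.03 (working shown to 5 dp, full precision carried).
H' = −Σ pᵢ ln pᵢ = −((-0.16880) + (-0.10520) + (-0.06300) + (-0.15952) + (-0.13955) + (-0.16880) + (-0.28001) + (-0.15952) + (-0.10520)) = 1.34960.
With S = 9 species, ln S = 2.19722, so J = 1.34960/2.19722 = 0.61423, i.e. 0.614 to 3 decimal places.

0.614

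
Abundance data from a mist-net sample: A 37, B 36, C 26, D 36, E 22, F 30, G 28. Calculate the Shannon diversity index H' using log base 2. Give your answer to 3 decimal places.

Total N = 37+36+26+36+22+30+28 = 215, so the proportions are 0.17209, 0.16744, 0.12093, 0.16744, 0.10233, 0.13953, 0.13023 (working shown to 5 dp, full precision carried).
Each pᵢ log₂ pᵢ term: 0.17209×(-2.53874)=-0.43690, 0.16744×(-2.57827)=-0.43171, 0.12093×(-3.04775)=-0.36857, 0.16744×(-2.57827)=-0.43171, 0.10233×(-3.28876)=-0.33652, 0.13953×(-2.84130)=-0.39646, 0.13023×(-2.94084)=-0.38299.
Sum = -2.78486, so H' = 2.785.

2.785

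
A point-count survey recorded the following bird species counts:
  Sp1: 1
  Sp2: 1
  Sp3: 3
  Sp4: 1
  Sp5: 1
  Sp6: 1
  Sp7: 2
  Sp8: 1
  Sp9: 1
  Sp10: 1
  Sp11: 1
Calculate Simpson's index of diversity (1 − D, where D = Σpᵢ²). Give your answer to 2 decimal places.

Total N = 1+1+3+1+1+1+2+1+1+1+1 = 14, so the proportions are 0.0714, 0.0714, 0.2143, 0.0714, 0.0714, 0.0714, 0.1429, 0.0714, 0.0714, 0.0714, 0.0714 (working shown to 4 dp, full precision carried).
D = 0.0714² + 0.0714² + 0.2143² + 0.0714² + 0.0714² + 0.0714² + 0.1429² + 0.0714² + 0.0714² + 0.0714² + 0.0714² = 0.0051 + 0.0051 + 0.0459 + 0.0051 + 0.0051 + 0.0051 + 0.0204 + 0.0051 + 0.0051 + 0.0051 + 0.0051 = 0.1122.
So 1 − D = 0.8878, i.e. 0.89 to 2 decimal places.

0.89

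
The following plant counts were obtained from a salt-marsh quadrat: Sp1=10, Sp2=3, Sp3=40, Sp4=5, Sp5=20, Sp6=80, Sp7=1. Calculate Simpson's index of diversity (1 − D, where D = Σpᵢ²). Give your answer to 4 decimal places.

0.6624

Total N = 10+3+40+5+20+80+1 = 159, so the proportions are 0.062893, 0.018868, 0.251572, 0.031447, 0.125786, 0.503145, 0.006289 (working shown to 6 dp, full precision carried).
D = 0.062893² + 0.018868² + 0.251572² + 0.031447² + 0.125786² + 0.503145² + 0.006289² = 0.003956 + 0.000356 + 0.063289 + 0.000989 + 0.015822 + 0.253155 + 0.000040 = 0.337605.
So 1 − D = 0.662395, i.e. 0.6624 to 4 decimal places.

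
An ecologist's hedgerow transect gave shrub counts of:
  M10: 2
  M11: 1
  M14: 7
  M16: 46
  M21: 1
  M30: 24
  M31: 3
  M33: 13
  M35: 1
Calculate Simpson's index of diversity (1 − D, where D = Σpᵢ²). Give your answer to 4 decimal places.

0.6953

Total N = 2+1+7+46+1+24+3+13+1 = 98, so the proportions are 0.020408, 0.010204, 0.071429, 0.469388, 0.010204, 0.244898, 0.030612, 0.132653, 0.010204 (working shown to 6 dp, full precision carried).
D = 0.020408² + 0.010204² + 0.071429² + 0.469388² + 0.010204² + 0.244898² + 0.030612² + 0.132653² + 0.010204² = 0.000416 + 0.000104 + 0.005102 + 0.220325 + 0.000104 + 0.059975 + 0.000937 + 0.017597 + 0.000104 = 0.304665.
So 1 − D = 0.695335, i.e. 0.6953 to 4 decimal places.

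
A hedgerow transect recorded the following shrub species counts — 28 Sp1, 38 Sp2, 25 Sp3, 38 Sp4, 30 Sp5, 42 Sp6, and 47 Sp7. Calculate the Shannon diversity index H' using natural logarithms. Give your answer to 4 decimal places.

Total N = 28+38+25+38+30+42+47 = 248, so the proportions are 0.112903, 0.153226, 0.100806, 0.153226, 0.120968, 0.169355, 0.189516 (working shown to 6 dp, full precision carried).
Each pᵢ ln pᵢ term: 0.112903×(-2.181224)=-0.246267, 0.153226×(-1.875843)=-0.287427, 0.100806×(-2.294553)=-0.231306, 0.153226×(-1.875843)=-0.287427, 0.120968×(-2.112231)=-0.255512, 0.169355×(-1.775759)=-0.300733, 0.189516×(-1.663281)=-0.315219.
Sum = -1.923892, so H' = 1.9239.

1.9239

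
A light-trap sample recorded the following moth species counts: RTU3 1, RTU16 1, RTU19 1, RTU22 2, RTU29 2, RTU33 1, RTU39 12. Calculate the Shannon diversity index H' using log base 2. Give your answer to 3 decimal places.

Total N = 1+1+1+2+2+1+12 = 20, so the proportions are 0.05, 0.05, 0.05, 0.1, 0.1, 0.05, 0.6 (working shown to 5 dp, full precision carried).
Each pᵢ log₂ pᵢ term: 0.05×(-4.32193)=-0.21610, 0.05×(-4.32193)=-0.21610, 0.05×(-4.32193)=-0.21610, 0.1×(-3.32193)=-0.33219, 0.1×(-3.32193)=-0.33219, 0.05×(-4.32193)=-0.21610, 0.6×(-0.73697)=-0.44218.
Sum = -1.97095, so H' = 1.971.

1.971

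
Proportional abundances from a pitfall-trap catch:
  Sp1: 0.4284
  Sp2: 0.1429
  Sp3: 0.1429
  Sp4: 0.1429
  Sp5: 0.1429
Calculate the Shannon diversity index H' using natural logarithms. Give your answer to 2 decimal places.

Each pᵢ ln pᵢ term (working shown to 4 dp, full precision carried): 0.4284×(-0.8477)=-0.3632, 0.1429×(-1.9456)=-0.2780, 0.1429×(-1.9456)=-0.2780, 0.1429×(-1.9456)=-0.2780, 0.1429×(-1.9456)=-0.2780.
Sum = -1.4753, so H' = 1.48.

1.48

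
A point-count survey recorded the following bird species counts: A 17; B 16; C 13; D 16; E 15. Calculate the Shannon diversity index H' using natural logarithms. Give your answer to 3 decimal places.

1.605

Total N = 17+16+13+16+15 = 77, so the proportions are 0.22078, 0.20779, 0.16883, 0.20779, 0.19481 (working shown to 5 dp, full precision carried).
Each pᵢ ln pᵢ term: 0.22078×(-1.51059)=-0.33351, 0.20779×(-1.57122)=-0.32649, 0.16883×(-1.77886)=-0.30033, 0.20779×(-1.57122)=-0.32649, 0.19481×(-1.63576)=-0.31865.
Sum = -1.60546, so H' = 1.605.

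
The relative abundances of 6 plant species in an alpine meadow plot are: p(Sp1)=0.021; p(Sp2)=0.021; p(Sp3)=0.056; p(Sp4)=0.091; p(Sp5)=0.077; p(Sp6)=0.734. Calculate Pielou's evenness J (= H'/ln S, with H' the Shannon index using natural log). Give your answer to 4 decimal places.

0.5392

H' = −Σ pᵢ ln pᵢ = −((-0.081128) + (-0.081128) + (-0.161415) + (-0.218118) + (-0.197424) + (-0.226987)) = 0.966199 (working shown to 6 dp, full precision carried).
With S = 6 species, ln S = 1.791759, so J = 0.966199/1.791759 = 0.539246, i.e. 0.5392 to 4 decimal places.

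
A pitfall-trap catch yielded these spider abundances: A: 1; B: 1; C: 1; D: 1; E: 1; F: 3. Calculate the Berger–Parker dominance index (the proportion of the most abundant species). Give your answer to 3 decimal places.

Total N = 1+1+1+1+1+3 = 8, so the proportions are 0.125, 0.125, 0.125, 0.125, 0.125, 0.375 (working shown to 5 dp, full precision carried).
The largest proportion is 0.375, i.e. d = 0.375 to 3 decimal places.

0.375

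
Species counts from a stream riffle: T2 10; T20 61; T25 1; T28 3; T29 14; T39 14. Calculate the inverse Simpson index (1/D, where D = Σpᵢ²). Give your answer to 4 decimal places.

Total N = 10+61+1+3+14+14 = 103, so the proportions are 0.0970874, 0.592233, 0.0097087, 0.0291262, 0.1359223, 0.1359223 (working shown to 7 dp, full precision carried).
D = 0.0970874² + 0.592233² + 0.0097087² + 0.0291262² + 0.1359223² + 0.1359223² = 0.0094260 + 0.3507399 + 0.0000943 + 0.0008483 + 0.0184749 + 0.0184749 = 0.3980583.
So 1/D = 2.512195, i.e. 2.5122 to 4 decimal places.

2.5122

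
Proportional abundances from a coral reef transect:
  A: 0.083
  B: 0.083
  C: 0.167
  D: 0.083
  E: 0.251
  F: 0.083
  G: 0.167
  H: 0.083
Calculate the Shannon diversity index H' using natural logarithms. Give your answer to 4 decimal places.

Each pᵢ ln pᵢ term (working shown to 6 dp, full precision carried): 0.083×(-2.488915)=-0.206580, 0.083×(-2.488915)=-0.206580, 0.167×(-1.789761)=-0.298890, 0.083×(-2.488915)=-0.206580, 0.251×(-1.382302)=-0.346958, 0.083×(-2.488915)=-0.206580, 0.167×(-1.789761)=-0.298890, 0.083×(-2.488915)=-0.206580.
Sum = -1.977638, so H' = 1.9776.

1.9776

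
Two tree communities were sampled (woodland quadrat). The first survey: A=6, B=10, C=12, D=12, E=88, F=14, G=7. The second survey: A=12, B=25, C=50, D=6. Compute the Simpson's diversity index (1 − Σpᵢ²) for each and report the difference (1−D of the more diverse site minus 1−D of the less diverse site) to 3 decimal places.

0.003

The first survey: N=149, proportions 0.04027, 0.06711, 0.08054, 0.08054, 0.5906, 0.09396, 0.04698, giving 1−D = 0.62105 (working shown to 5 dp, full precision carried).
The second survey: N=93, proportions 0.12903, 0.26882, 0.53763, 0.06452, giving 1−D = 0.61787.
Difference = |0.62105 − 0.61787| = 0.00318, i.e. 0.003 to 3 decimal places.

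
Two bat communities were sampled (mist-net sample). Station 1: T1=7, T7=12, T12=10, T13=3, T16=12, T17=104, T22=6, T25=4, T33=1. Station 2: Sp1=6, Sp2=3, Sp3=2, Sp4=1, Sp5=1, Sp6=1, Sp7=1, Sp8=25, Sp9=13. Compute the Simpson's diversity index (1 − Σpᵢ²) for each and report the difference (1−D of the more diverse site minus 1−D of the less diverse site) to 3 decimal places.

Station 1: N=159, proportions 0.04403, 0.07547, 0.06289, 0.01887, 0.07547, 0.65409, 0.03774, 0.02516, 0.00629, giving 1−D = 0.55243 (working shown to 5 dp, full precision carried).
Station 2: N=53, proportions 0.11321, 0.0566, 0.03774, 0.01887, 0.01887, 0.01887, 0.01887, 0.4717, 0.24528, giving 1−D = 0.69847.
Difference = |0.55243 − 0.69847| = 0.14604, i.e. 0.146 to 3 decimal places.

0.146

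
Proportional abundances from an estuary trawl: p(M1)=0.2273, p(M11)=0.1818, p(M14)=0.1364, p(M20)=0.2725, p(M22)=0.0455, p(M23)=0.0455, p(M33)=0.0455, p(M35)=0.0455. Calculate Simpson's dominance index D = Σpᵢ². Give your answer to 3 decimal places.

0.186

D = 0.2273² + 0.1818² + 0.1364² + 0.2725² + 0.0455² + 0.0455² + 0.0455² + 0.0455² = 0.05167 + 0.03305 + 0.01860 + 0.07426 + 0.00207 + 0.00207 + 0.00207 + 0.00207 = 0.18586 (working shown to 5 dp, full precision carried).
To 3 decimal places, D = 0.186.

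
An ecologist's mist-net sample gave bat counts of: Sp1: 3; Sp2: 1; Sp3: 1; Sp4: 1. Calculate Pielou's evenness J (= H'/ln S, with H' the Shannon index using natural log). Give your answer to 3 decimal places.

Total N = 3+1+1+1 = 6, so the proportions are 0.5, 0.16667, 0.16667, 0.16667 (working shown to 5 dp, full precision carried).
H' = −Σ pᵢ ln pᵢ = −((-0.34657) + (-0.29863) + (-0.29863) + (-0.29863)) = 1.24245.
With S = 4 species, ln S = 1.38629, so J = 1.24245/1.38629 = 0.89624, i.e. 0.896 to 3 decimal places.

0.896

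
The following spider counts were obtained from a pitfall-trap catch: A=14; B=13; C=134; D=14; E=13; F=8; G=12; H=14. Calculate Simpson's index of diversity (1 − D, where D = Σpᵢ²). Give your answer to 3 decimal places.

0.613

Total N = 14+13+134+14+13+8+12+14 = 222, so the proportions are 0.06306, 0.05856, 0.6036, 0.06306, 0.05856, 0.03604, 0.05405, 0.06306 (working shown to 5 dp, full precision carried).
D = 0.06306² + 0.05856² + 0.6036² + 0.06306² + 0.05856² + 0.03604² + 0.05405² + 0.06306² = 0.00398 + 0.00343 + 0.36434 + 0.00398 + 0.00343 + 0.00130 + 0.00292 + 0.00398 = 0.38735.
So 1 − D = 0.61265, i.e. 0.613 to 3 decimal places.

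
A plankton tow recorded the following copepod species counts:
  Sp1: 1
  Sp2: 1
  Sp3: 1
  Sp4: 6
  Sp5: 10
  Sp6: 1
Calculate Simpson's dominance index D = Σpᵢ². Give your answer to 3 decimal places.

Total N = 1+1+1+6+10+1 = 20, so the proportions are 0.05, 0.05, 0.05, 0.3, 0.5, 0.05 (working shown to 5 dp, full precision carried).
D = 0.05² + 0.05² + 0.05² + 0.3² + 0.5² + 0.05² = 0.00250 + 0.00250 + 0.00250 + 0.09000 + 0.25000 + 0.00250 = 0.35000.
To 3 decimal places, D = 0.350.

0.350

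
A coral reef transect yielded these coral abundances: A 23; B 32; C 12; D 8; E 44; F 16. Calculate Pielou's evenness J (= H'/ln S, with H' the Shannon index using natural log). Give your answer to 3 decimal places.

0.917

Total N = 23+32+12+8+44+16 = 135, so the proportions are 0.17037, 0.23704, 0.08889, 0.05926, 0.32593, 0.11852 (working shown to 5 dp, full precision carried).
H' = −Σ pᵢ ln pᵢ = −((-0.30152) + (-0.34122) + (-0.21514) + (-0.16746) + (-0.36539) + (-0.25276)) = 1.64350.
With S = 6 species, ln S = 1.79176, so J = 1.64350/1.79176 = 0.91725, i.e. 0.917 to 3 decimal places.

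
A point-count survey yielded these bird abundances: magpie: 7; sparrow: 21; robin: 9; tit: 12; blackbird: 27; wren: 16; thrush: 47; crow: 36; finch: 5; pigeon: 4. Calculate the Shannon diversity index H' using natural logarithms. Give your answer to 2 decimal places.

Total N = 7+21+9+12+27+16+47+36+5+4 = 184, so the proportions are 0.038, 0.1141, 0.0489, 0.0652, 0.1467, 0.087, 0.2554, 0.1957, 0.0272, 0.0217 (working shown to 4 dp, full precision carried).
Each pᵢ ln pᵢ term: 0.038×(-3.2690)=-0.1244, 0.1141×(-2.1704)=-0.2477, 0.0489×(-3.0177)=-0.1476, 0.0652×(-2.7300)=-0.1780, 0.1467×(-1.9191)=-0.2816, 0.087×(-2.4423)=-0.2124, 0.2554×(-1.3648)=-0.3486, 0.1957×(-1.6314)=-0.3192, 0.0272×(-3.6055)=-0.0980, 0.0217×(-3.8286)=-0.0832.
Sum = -2.0407, so H' = 2.04.

2.04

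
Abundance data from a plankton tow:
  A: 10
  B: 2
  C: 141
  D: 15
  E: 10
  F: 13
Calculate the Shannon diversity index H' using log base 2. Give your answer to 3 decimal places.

1.390

Total N = 10+2+141+15+10+13 = 191, so the proportions are 0.05236, 0.01047, 0.73822, 0.07853, 0.05236, 0.06806 (working shown to 5 dp, full precision carried).
Each pᵢ log₂ pᵢ term: 0.05236×(-4.25550)=-0.22280, 0.01047×(-6.57743)=-0.06887, 0.73822×(-0.43788)=-0.32325, 0.07853×(-3.67054)=-0.28826, 0.05236×(-4.25550)=-0.22280, 0.06806×(-3.87699)=-0.26388.
Sum = -1.38987, so H' = 1.390.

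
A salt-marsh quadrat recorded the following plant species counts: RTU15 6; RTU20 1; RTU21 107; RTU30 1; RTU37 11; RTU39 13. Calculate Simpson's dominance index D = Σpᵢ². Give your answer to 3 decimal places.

0.610

Total N = 6+1+107+1+11+13 = 139, so the proportions are 0.04317, 0.00719, 0.76978, 0.00719, 0.07914, 0.09353 (working shown to 5 dp, full precision carried).
D = 0.04317² + 0.00719² + 0.76978² + 0.00719² + 0.07914² + 0.09353² = 0.00186 + 0.00005 + 0.59257 + 0.00005 + 0.00626 + 0.00875 = 0.60954.
To 3 decimal places, D = 0.610.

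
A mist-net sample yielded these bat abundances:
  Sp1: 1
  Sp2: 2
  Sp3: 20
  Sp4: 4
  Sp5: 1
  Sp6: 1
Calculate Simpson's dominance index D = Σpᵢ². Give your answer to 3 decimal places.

Total N = 1+2+20+4+1+1 = 29, so the proportions are 0.03448, 0.06897, 0.68966, 0.13793, 0.03448, 0.03448 (working shown to 5 dp, full precision carried).
D = 0.03448² + 0.06897² + 0.68966² + 0.13793² + 0.03448² + 0.03448² = 0.00119 + 0.00476 + 0.47562 + 0.01902 + 0.00119 + 0.00119 = 0.50297.
To 3 decimal places, D = 0.503.

0.503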